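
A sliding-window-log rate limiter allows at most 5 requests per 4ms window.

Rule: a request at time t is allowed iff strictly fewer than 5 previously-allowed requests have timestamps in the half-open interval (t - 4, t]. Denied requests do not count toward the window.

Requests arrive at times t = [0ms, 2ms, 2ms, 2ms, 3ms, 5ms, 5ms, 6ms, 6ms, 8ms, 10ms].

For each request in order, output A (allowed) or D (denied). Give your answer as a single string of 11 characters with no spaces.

Answer: AAAAAADAAAA

Derivation:
Tracking allowed requests in the window:
  req#1 t=0ms: ALLOW
  req#2 t=2ms: ALLOW
  req#3 t=2ms: ALLOW
  req#4 t=2ms: ALLOW
  req#5 t=3ms: ALLOW
  req#6 t=5ms: ALLOW
  req#7 t=5ms: DENY
  req#8 t=6ms: ALLOW
  req#9 t=6ms: ALLOW
  req#10 t=8ms: ALLOW
  req#11 t=10ms: ALLOW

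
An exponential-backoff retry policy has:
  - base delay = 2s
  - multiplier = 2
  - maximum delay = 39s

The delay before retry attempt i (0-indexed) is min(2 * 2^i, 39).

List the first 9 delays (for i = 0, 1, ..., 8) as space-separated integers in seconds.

Computing each delay:
  i=0: min(2*2^0, 39) = 2
  i=1: min(2*2^1, 39) = 4
  i=2: min(2*2^2, 39) = 8
  i=3: min(2*2^3, 39) = 16
  i=4: min(2*2^4, 39) = 32
  i=5: min(2*2^5, 39) = 39
  i=6: min(2*2^6, 39) = 39
  i=7: min(2*2^7, 39) = 39
  i=8: min(2*2^8, 39) = 39

Answer: 2 4 8 16 32 39 39 39 39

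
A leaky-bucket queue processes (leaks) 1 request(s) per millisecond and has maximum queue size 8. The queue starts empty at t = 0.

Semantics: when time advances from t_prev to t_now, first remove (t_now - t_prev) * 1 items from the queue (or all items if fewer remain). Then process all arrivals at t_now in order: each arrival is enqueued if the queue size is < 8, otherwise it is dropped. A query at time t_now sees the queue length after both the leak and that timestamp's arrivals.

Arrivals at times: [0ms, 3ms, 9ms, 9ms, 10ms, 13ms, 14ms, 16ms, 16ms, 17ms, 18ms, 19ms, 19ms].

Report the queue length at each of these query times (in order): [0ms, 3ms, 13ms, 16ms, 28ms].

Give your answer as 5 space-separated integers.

Answer: 1 1 1 2 0

Derivation:
Queue lengths at query times:
  query t=0ms: backlog = 1
  query t=3ms: backlog = 1
  query t=13ms: backlog = 1
  query t=16ms: backlog = 2
  query t=28ms: backlog = 0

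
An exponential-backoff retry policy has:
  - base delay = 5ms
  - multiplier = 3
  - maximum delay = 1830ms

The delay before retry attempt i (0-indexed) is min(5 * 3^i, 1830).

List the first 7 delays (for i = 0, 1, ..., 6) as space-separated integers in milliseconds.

Answer: 5 15 45 135 405 1215 1830

Derivation:
Computing each delay:
  i=0: min(5*3^0, 1830) = 5
  i=1: min(5*3^1, 1830) = 15
  i=2: min(5*3^2, 1830) = 45
  i=3: min(5*3^3, 1830) = 135
  i=4: min(5*3^4, 1830) = 405
  i=5: min(5*3^5, 1830) = 1215
  i=6: min(5*3^6, 1830) = 1830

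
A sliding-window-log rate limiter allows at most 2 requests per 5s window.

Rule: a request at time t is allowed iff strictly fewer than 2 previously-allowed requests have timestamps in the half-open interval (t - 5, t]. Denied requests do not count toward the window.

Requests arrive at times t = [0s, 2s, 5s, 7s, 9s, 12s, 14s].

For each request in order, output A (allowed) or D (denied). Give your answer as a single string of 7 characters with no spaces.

Tracking allowed requests in the window:
  req#1 t=0s: ALLOW
  req#2 t=2s: ALLOW
  req#3 t=5s: ALLOW
  req#4 t=7s: ALLOW
  req#5 t=9s: DENY
  req#6 t=12s: ALLOW
  req#7 t=14s: ALLOW

Answer: AAAADAA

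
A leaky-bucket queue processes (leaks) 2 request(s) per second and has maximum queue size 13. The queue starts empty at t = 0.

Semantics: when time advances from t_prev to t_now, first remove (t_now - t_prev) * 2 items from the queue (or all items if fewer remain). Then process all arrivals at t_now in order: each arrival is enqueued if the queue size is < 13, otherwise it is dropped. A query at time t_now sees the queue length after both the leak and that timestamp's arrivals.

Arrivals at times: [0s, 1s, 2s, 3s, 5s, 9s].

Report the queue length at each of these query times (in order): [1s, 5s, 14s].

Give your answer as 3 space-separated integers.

Queue lengths at query times:
  query t=1s: backlog = 1
  query t=5s: backlog = 1
  query t=14s: backlog = 0

Answer: 1 1 0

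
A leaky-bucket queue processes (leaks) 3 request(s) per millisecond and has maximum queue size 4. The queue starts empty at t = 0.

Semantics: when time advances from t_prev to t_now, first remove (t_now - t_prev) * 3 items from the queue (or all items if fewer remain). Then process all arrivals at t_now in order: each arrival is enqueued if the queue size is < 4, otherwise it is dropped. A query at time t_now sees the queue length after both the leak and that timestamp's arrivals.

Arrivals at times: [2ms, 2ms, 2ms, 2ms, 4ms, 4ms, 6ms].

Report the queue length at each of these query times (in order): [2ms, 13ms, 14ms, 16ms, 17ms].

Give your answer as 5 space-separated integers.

Queue lengths at query times:
  query t=2ms: backlog = 4
  query t=13ms: backlog = 0
  query t=14ms: backlog = 0
  query t=16ms: backlog = 0
  query t=17ms: backlog = 0

Answer: 4 0 0 0 0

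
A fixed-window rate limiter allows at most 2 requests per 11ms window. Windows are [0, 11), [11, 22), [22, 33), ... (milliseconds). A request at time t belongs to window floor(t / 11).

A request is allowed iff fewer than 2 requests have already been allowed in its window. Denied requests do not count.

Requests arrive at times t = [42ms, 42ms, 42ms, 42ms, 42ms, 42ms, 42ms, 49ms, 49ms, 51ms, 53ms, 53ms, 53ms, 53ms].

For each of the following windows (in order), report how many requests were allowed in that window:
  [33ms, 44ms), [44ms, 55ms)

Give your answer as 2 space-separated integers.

Processing requests:
  req#1 t=42ms (window 3): ALLOW
  req#2 t=42ms (window 3): ALLOW
  req#3 t=42ms (window 3): DENY
  req#4 t=42ms (window 3): DENY
  req#5 t=42ms (window 3): DENY
  req#6 t=42ms (window 3): DENY
  req#7 t=42ms (window 3): DENY
  req#8 t=49ms (window 4): ALLOW
  req#9 t=49ms (window 4): ALLOW
  req#10 t=51ms (window 4): DENY
  req#11 t=53ms (window 4): DENY
  req#12 t=53ms (window 4): DENY
  req#13 t=53ms (window 4): DENY
  req#14 t=53ms (window 4): DENY

Allowed counts by window: 2 2

Answer: 2 2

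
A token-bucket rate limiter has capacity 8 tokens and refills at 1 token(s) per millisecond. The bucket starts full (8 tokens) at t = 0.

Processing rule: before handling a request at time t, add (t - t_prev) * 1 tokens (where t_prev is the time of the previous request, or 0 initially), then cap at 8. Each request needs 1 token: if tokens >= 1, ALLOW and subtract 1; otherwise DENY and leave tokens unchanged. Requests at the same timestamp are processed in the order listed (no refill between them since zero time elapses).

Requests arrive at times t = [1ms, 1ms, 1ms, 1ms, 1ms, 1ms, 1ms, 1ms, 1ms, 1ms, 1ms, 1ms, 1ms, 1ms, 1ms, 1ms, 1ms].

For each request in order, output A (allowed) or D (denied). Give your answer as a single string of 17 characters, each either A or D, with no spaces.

Simulating step by step:
  req#1 t=1ms: ALLOW
  req#2 t=1ms: ALLOW
  req#3 t=1ms: ALLOW
  req#4 t=1ms: ALLOW
  req#5 t=1ms: ALLOW
  req#6 t=1ms: ALLOW
  req#7 t=1ms: ALLOW
  req#8 t=1ms: ALLOW
  req#9 t=1ms: DENY
  req#10 t=1ms: DENY
  req#11 t=1ms: DENY
  req#12 t=1ms: DENY
  req#13 t=1ms: DENY
  req#14 t=1ms: DENY
  req#15 t=1ms: DENY
  req#16 t=1ms: DENY
  req#17 t=1ms: DENY

Answer: AAAAAAAADDDDDDDDD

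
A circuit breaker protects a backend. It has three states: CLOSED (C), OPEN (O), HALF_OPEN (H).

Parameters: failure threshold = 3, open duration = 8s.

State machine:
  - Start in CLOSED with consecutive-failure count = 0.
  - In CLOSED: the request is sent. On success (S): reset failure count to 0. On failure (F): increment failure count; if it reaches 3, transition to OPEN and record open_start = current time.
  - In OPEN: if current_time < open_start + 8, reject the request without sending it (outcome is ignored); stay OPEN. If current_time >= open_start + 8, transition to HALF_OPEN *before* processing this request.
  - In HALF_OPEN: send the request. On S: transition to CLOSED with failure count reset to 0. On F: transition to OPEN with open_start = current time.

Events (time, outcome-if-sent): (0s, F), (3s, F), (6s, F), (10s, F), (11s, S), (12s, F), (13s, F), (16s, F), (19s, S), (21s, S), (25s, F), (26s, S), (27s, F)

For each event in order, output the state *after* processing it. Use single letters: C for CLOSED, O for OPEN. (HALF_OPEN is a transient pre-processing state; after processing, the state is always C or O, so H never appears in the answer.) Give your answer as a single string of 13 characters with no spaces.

State after each event:
  event#1 t=0s outcome=F: state=CLOSED
  event#2 t=3s outcome=F: state=CLOSED
  event#3 t=6s outcome=F: state=OPEN
  event#4 t=10s outcome=F: state=OPEN
  event#5 t=11s outcome=S: state=OPEN
  event#6 t=12s outcome=F: state=OPEN
  event#7 t=13s outcome=F: state=OPEN
  event#8 t=16s outcome=F: state=OPEN
  event#9 t=19s outcome=S: state=OPEN
  event#10 t=21s outcome=S: state=OPEN
  event#11 t=25s outcome=F: state=OPEN
  event#12 t=26s outcome=S: state=OPEN
  event#13 t=27s outcome=F: state=OPEN

Answer: CCOOOOOOOOOOO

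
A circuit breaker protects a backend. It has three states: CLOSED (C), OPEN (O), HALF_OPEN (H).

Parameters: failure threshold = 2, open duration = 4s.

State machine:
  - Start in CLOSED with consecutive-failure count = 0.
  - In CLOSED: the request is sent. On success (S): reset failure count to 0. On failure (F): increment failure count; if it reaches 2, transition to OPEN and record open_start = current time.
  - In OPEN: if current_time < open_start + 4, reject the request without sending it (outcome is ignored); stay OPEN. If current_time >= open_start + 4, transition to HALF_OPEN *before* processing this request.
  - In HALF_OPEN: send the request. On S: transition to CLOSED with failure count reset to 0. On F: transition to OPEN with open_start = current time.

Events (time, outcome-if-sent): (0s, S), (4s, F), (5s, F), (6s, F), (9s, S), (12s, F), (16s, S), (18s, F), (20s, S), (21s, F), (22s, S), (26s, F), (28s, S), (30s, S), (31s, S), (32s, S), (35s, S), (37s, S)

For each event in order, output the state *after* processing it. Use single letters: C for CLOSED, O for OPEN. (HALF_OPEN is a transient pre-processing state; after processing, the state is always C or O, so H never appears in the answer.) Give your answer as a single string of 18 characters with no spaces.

State after each event:
  event#1 t=0s outcome=S: state=CLOSED
  event#2 t=4s outcome=F: state=CLOSED
  event#3 t=5s outcome=F: state=OPEN
  event#4 t=6s outcome=F: state=OPEN
  event#5 t=9s outcome=S: state=CLOSED
  event#6 t=12s outcome=F: state=CLOSED
  event#7 t=16s outcome=S: state=CLOSED
  event#8 t=18s outcome=F: state=CLOSED
  event#9 t=20s outcome=S: state=CLOSED
  event#10 t=21s outcome=F: state=CLOSED
  event#11 t=22s outcome=S: state=CLOSED
  event#12 t=26s outcome=F: state=CLOSED
  event#13 t=28s outcome=S: state=CLOSED
  event#14 t=30s outcome=S: state=CLOSED
  event#15 t=31s outcome=S: state=CLOSED
  event#16 t=32s outcome=S: state=CLOSED
  event#17 t=35s outcome=S: state=CLOSED
  event#18 t=37s outcome=S: state=CLOSED

Answer: CCOOCCCCCCCCCCCCCC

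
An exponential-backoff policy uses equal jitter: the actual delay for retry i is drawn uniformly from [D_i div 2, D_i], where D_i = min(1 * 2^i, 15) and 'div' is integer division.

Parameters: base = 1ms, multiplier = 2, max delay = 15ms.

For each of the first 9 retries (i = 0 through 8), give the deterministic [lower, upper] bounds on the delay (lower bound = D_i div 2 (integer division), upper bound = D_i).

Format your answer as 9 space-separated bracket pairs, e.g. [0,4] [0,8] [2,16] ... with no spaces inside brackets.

Computing bounds per retry:
  i=0: D_i=min(1*2^0,15)=1, bounds=[0,1]
  i=1: D_i=min(1*2^1,15)=2, bounds=[1,2]
  i=2: D_i=min(1*2^2,15)=4, bounds=[2,4]
  i=3: D_i=min(1*2^3,15)=8, bounds=[4,8]
  i=4: D_i=min(1*2^4,15)=15, bounds=[7,15]
  i=5: D_i=min(1*2^5,15)=15, bounds=[7,15]
  i=6: D_i=min(1*2^6,15)=15, bounds=[7,15]
  i=7: D_i=min(1*2^7,15)=15, bounds=[7,15]
  i=8: D_i=min(1*2^8,15)=15, bounds=[7,15]

Answer: [0,1] [1,2] [2,4] [4,8] [7,15] [7,15] [7,15] [7,15] [7,15]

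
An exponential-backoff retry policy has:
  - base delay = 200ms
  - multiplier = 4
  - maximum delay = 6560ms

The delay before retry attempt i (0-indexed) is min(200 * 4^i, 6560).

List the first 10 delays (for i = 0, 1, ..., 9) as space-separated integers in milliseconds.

Answer: 200 800 3200 6560 6560 6560 6560 6560 6560 6560

Derivation:
Computing each delay:
  i=0: min(200*4^0, 6560) = 200
  i=1: min(200*4^1, 6560) = 800
  i=2: min(200*4^2, 6560) = 3200
  i=3: min(200*4^3, 6560) = 6560
  i=4: min(200*4^4, 6560) = 6560
  i=5: min(200*4^5, 6560) = 6560
  i=6: min(200*4^6, 6560) = 6560
  i=7: min(200*4^7, 6560) = 6560
  i=8: min(200*4^8, 6560) = 6560
  i=9: min(200*4^9, 6560) = 6560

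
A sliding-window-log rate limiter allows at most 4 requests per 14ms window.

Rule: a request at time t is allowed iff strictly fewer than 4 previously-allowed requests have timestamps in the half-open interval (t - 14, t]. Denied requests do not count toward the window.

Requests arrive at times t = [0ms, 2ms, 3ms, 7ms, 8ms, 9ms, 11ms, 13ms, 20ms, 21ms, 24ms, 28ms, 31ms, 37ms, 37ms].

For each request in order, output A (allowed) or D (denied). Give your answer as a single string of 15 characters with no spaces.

Answer: AAAADDDDAAAADAA

Derivation:
Tracking allowed requests in the window:
  req#1 t=0ms: ALLOW
  req#2 t=2ms: ALLOW
  req#3 t=3ms: ALLOW
  req#4 t=7ms: ALLOW
  req#5 t=8ms: DENY
  req#6 t=9ms: DENY
  req#7 t=11ms: DENY
  req#8 t=13ms: DENY
  req#9 t=20ms: ALLOW
  req#10 t=21ms: ALLOW
  req#11 t=24ms: ALLOW
  req#12 t=28ms: ALLOW
  req#13 t=31ms: DENY
  req#14 t=37ms: ALLOW
  req#15 t=37ms: ALLOW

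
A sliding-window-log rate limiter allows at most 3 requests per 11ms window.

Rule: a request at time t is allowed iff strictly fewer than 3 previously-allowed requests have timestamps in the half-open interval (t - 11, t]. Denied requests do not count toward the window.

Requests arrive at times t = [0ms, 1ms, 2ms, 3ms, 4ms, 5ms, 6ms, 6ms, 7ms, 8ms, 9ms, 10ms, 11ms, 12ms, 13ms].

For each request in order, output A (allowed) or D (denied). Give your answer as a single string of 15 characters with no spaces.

Tracking allowed requests in the window:
  req#1 t=0ms: ALLOW
  req#2 t=1ms: ALLOW
  req#3 t=2ms: ALLOW
  req#4 t=3ms: DENY
  req#5 t=4ms: DENY
  req#6 t=5ms: DENY
  req#7 t=6ms: DENY
  req#8 t=6ms: DENY
  req#9 t=7ms: DENY
  req#10 t=8ms: DENY
  req#11 t=9ms: DENY
  req#12 t=10ms: DENY
  req#13 t=11ms: ALLOW
  req#14 t=12ms: ALLOW
  req#15 t=13ms: ALLOW

Answer: AAADDDDDDDDDAAA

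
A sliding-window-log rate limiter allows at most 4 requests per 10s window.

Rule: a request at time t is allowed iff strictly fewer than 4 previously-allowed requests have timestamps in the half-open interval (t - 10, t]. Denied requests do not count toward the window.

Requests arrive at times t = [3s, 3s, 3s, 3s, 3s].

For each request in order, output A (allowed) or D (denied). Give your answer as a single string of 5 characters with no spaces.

Answer: AAAAD

Derivation:
Tracking allowed requests in the window:
  req#1 t=3s: ALLOW
  req#2 t=3s: ALLOW
  req#3 t=3s: ALLOW
  req#4 t=3s: ALLOW
  req#5 t=3s: DENY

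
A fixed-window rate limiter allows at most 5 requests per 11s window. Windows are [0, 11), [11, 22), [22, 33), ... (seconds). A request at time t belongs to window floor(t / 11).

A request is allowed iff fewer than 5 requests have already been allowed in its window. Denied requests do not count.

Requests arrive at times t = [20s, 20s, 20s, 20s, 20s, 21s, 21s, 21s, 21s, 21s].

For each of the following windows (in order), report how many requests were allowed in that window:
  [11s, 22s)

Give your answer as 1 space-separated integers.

Processing requests:
  req#1 t=20s (window 1): ALLOW
  req#2 t=20s (window 1): ALLOW
  req#3 t=20s (window 1): ALLOW
  req#4 t=20s (window 1): ALLOW
  req#5 t=20s (window 1): ALLOW
  req#6 t=21s (window 1): DENY
  req#7 t=21s (window 1): DENY
  req#8 t=21s (window 1): DENY
  req#9 t=21s (window 1): DENY
  req#10 t=21s (window 1): DENY

Allowed counts by window: 5

Answer: 5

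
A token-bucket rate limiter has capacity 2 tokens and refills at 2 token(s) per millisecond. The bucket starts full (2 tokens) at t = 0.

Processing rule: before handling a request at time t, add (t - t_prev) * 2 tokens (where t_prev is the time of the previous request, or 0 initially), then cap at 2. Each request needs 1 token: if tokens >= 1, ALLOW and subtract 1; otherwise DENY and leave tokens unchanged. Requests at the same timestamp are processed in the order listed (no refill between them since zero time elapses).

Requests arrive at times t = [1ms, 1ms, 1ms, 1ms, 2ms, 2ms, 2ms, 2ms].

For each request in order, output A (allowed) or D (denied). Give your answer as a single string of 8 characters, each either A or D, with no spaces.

Answer: AADDAADD

Derivation:
Simulating step by step:
  req#1 t=1ms: ALLOW
  req#2 t=1ms: ALLOW
  req#3 t=1ms: DENY
  req#4 t=1ms: DENY
  req#5 t=2ms: ALLOW
  req#6 t=2ms: ALLOW
  req#7 t=2ms: DENY
  req#8 t=2ms: DENY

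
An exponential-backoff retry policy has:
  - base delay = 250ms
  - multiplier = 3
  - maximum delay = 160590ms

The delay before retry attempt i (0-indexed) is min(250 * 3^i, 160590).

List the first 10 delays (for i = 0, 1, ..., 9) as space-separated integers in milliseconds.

Answer: 250 750 2250 6750 20250 60750 160590 160590 160590 160590

Derivation:
Computing each delay:
  i=0: min(250*3^0, 160590) = 250
  i=1: min(250*3^1, 160590) = 750
  i=2: min(250*3^2, 160590) = 2250
  i=3: min(250*3^3, 160590) = 6750
  i=4: min(250*3^4, 160590) = 20250
  i=5: min(250*3^5, 160590) = 60750
  i=6: min(250*3^6, 160590) = 160590
  i=7: min(250*3^7, 160590) = 160590
  i=8: min(250*3^8, 160590) = 160590
  i=9: min(250*3^9, 160590) = 160590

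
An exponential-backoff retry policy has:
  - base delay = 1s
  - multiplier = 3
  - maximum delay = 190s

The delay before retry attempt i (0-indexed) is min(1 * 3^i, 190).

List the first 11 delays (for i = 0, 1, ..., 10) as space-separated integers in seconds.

Computing each delay:
  i=0: min(1*3^0, 190) = 1
  i=1: min(1*3^1, 190) = 3
  i=2: min(1*3^2, 190) = 9
  i=3: min(1*3^3, 190) = 27
  i=4: min(1*3^4, 190) = 81
  i=5: min(1*3^5, 190) = 190
  i=6: min(1*3^6, 190) = 190
  i=7: min(1*3^7, 190) = 190
  i=8: min(1*3^8, 190) = 190
  i=9: min(1*3^9, 190) = 190
  i=10: min(1*3^10, 190) = 190

Answer: 1 3 9 27 81 190 190 190 190 190 190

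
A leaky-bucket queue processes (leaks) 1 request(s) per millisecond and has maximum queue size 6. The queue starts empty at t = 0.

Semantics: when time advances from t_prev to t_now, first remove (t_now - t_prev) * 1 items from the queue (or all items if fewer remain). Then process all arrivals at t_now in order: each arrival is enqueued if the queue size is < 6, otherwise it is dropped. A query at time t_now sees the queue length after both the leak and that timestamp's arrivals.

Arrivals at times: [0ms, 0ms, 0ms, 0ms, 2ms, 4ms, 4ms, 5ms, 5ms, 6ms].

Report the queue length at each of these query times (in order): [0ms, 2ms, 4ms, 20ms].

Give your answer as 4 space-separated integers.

Answer: 4 3 3 0

Derivation:
Queue lengths at query times:
  query t=0ms: backlog = 4
  query t=2ms: backlog = 3
  query t=4ms: backlog = 3
  query t=20ms: backlog = 0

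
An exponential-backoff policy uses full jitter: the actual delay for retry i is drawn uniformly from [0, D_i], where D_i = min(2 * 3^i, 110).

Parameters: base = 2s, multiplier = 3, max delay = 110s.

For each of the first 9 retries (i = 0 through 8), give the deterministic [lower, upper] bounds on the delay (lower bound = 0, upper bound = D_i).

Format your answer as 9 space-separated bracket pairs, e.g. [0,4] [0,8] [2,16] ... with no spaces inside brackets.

Computing bounds per retry:
  i=0: D_i=min(2*3^0,110)=2, bounds=[0,2]
  i=1: D_i=min(2*3^1,110)=6, bounds=[0,6]
  i=2: D_i=min(2*3^2,110)=18, bounds=[0,18]
  i=3: D_i=min(2*3^3,110)=54, bounds=[0,54]
  i=4: D_i=min(2*3^4,110)=110, bounds=[0,110]
  i=5: D_i=min(2*3^5,110)=110, bounds=[0,110]
  i=6: D_i=min(2*3^6,110)=110, bounds=[0,110]
  i=7: D_i=min(2*3^7,110)=110, bounds=[0,110]
  i=8: D_i=min(2*3^8,110)=110, bounds=[0,110]

Answer: [0,2] [0,6] [0,18] [0,54] [0,110] [0,110] [0,110] [0,110] [0,110]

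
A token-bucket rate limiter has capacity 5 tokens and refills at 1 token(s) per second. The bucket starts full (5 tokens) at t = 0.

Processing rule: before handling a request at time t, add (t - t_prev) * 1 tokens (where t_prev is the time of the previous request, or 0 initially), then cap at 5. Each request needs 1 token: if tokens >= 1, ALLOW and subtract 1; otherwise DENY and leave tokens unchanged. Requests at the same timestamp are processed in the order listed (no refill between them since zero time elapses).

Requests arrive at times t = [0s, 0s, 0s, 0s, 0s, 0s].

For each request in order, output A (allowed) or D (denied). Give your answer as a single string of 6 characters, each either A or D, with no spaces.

Simulating step by step:
  req#1 t=0s: ALLOW
  req#2 t=0s: ALLOW
  req#3 t=0s: ALLOW
  req#4 t=0s: ALLOW
  req#5 t=0s: ALLOW
  req#6 t=0s: DENY

Answer: AAAAAD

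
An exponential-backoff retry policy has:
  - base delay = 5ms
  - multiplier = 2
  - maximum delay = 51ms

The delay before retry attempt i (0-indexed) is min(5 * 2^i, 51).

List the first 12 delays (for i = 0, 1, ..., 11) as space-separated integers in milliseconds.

Computing each delay:
  i=0: min(5*2^0, 51) = 5
  i=1: min(5*2^1, 51) = 10
  i=2: min(5*2^2, 51) = 20
  i=3: min(5*2^3, 51) = 40
  i=4: min(5*2^4, 51) = 51
  i=5: min(5*2^5, 51) = 51
  i=6: min(5*2^6, 51) = 51
  i=7: min(5*2^7, 51) = 51
  i=8: min(5*2^8, 51) = 51
  i=9: min(5*2^9, 51) = 51
  i=10: min(5*2^10, 51) = 51
  i=11: min(5*2^11, 51) = 51

Answer: 5 10 20 40 51 51 51 51 51 51 51 51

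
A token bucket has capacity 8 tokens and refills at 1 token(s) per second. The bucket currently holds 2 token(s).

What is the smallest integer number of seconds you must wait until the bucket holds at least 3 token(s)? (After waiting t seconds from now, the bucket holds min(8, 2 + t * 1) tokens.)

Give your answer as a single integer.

Answer: 1

Derivation:
Need 2 + t * 1 >= 3, so t >= 1/1.
Smallest integer t = ceil(1/1) = 1.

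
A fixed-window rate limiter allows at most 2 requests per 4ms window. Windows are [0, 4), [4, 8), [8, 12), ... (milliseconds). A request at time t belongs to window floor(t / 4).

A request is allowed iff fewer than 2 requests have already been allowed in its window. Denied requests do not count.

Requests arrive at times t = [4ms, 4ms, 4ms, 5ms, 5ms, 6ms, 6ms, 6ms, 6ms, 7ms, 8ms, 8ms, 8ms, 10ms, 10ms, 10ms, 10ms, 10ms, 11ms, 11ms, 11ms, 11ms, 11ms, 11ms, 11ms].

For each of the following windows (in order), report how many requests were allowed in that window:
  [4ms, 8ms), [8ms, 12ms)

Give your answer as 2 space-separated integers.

Answer: 2 2

Derivation:
Processing requests:
  req#1 t=4ms (window 1): ALLOW
  req#2 t=4ms (window 1): ALLOW
  req#3 t=4ms (window 1): DENY
  req#4 t=5ms (window 1): DENY
  req#5 t=5ms (window 1): DENY
  req#6 t=6ms (window 1): DENY
  req#7 t=6ms (window 1): DENY
  req#8 t=6ms (window 1): DENY
  req#9 t=6ms (window 1): DENY
  req#10 t=7ms (window 1): DENY
  req#11 t=8ms (window 2): ALLOW
  req#12 t=8ms (window 2): ALLOW
  req#13 t=8ms (window 2): DENY
  req#14 t=10ms (window 2): DENY
  req#15 t=10ms (window 2): DENY
  req#16 t=10ms (window 2): DENY
  req#17 t=10ms (window 2): DENY
  req#18 t=10ms (window 2): DENY
  req#19 t=11ms (window 2): DENY
  req#20 t=11ms (window 2): DENY
  req#21 t=11ms (window 2): DENY
  req#22 t=11ms (window 2): DENY
  req#23 t=11ms (window 2): DENY
  req#24 t=11ms (window 2): DENY
  req#25 t=11ms (window 2): DENY

Allowed counts by window: 2 2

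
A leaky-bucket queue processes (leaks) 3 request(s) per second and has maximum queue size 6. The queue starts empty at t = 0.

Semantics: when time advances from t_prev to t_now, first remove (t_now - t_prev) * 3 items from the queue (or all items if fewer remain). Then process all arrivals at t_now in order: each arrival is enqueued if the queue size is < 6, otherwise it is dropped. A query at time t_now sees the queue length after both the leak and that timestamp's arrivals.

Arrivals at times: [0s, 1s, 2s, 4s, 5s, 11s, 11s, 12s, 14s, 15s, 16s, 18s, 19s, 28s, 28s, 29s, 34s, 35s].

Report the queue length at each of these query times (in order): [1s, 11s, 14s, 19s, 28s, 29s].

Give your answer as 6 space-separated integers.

Queue lengths at query times:
  query t=1s: backlog = 1
  query t=11s: backlog = 2
  query t=14s: backlog = 1
  query t=19s: backlog = 1
  query t=28s: backlog = 2
  query t=29s: backlog = 1

Answer: 1 2 1 1 2 1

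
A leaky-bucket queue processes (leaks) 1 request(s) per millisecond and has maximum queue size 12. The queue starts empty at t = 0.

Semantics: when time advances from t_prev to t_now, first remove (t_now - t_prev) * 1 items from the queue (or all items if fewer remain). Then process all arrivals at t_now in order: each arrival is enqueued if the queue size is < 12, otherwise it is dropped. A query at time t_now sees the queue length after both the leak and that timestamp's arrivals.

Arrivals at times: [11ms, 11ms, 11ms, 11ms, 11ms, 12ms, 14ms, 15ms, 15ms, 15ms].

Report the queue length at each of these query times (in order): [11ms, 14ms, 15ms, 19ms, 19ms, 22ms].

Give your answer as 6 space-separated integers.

Answer: 5 4 6 2 2 0

Derivation:
Queue lengths at query times:
  query t=11ms: backlog = 5
  query t=14ms: backlog = 4
  query t=15ms: backlog = 6
  query t=19ms: backlog = 2
  query t=19ms: backlog = 2
  query t=22ms: backlog = 0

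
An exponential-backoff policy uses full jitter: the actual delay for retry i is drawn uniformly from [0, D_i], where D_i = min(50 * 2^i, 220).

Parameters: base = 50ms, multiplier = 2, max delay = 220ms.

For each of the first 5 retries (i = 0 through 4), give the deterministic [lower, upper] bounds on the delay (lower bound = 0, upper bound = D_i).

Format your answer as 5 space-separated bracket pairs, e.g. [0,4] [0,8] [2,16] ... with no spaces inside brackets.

Computing bounds per retry:
  i=0: D_i=min(50*2^0,220)=50, bounds=[0,50]
  i=1: D_i=min(50*2^1,220)=100, bounds=[0,100]
  i=2: D_i=min(50*2^2,220)=200, bounds=[0,200]
  i=3: D_i=min(50*2^3,220)=220, bounds=[0,220]
  i=4: D_i=min(50*2^4,220)=220, bounds=[0,220]

Answer: [0,50] [0,100] [0,200] [0,220] [0,220]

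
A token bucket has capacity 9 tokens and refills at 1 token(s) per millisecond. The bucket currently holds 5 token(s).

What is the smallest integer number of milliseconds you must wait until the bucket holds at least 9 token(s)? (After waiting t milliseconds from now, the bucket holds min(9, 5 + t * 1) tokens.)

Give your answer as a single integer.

Answer: 4

Derivation:
Need 5 + t * 1 >= 9, so t >= 4/1.
Smallest integer t = ceil(4/1) = 4.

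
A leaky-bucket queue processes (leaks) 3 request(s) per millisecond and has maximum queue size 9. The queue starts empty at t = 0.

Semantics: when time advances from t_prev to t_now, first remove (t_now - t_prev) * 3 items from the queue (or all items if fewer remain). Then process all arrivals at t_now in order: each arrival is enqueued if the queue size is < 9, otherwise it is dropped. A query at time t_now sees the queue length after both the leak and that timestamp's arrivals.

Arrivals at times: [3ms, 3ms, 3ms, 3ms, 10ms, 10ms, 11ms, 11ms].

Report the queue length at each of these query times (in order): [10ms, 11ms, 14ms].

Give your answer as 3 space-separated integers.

Answer: 2 2 0

Derivation:
Queue lengths at query times:
  query t=10ms: backlog = 2
  query t=11ms: backlog = 2
  query t=14ms: backlog = 0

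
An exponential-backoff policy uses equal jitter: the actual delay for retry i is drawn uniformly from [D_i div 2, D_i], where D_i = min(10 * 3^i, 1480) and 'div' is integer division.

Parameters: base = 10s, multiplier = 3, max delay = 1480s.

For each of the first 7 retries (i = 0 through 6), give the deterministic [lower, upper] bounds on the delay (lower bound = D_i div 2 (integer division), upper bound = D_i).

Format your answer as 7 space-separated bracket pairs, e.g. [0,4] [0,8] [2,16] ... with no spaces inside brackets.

Computing bounds per retry:
  i=0: D_i=min(10*3^0,1480)=10, bounds=[5,10]
  i=1: D_i=min(10*3^1,1480)=30, bounds=[15,30]
  i=2: D_i=min(10*3^2,1480)=90, bounds=[45,90]
  i=3: D_i=min(10*3^3,1480)=270, bounds=[135,270]
  i=4: D_i=min(10*3^4,1480)=810, bounds=[405,810]
  i=5: D_i=min(10*3^5,1480)=1480, bounds=[740,1480]
  i=6: D_i=min(10*3^6,1480)=1480, bounds=[740,1480]

Answer: [5,10] [15,30] [45,90] [135,270] [405,810] [740,1480] [740,1480]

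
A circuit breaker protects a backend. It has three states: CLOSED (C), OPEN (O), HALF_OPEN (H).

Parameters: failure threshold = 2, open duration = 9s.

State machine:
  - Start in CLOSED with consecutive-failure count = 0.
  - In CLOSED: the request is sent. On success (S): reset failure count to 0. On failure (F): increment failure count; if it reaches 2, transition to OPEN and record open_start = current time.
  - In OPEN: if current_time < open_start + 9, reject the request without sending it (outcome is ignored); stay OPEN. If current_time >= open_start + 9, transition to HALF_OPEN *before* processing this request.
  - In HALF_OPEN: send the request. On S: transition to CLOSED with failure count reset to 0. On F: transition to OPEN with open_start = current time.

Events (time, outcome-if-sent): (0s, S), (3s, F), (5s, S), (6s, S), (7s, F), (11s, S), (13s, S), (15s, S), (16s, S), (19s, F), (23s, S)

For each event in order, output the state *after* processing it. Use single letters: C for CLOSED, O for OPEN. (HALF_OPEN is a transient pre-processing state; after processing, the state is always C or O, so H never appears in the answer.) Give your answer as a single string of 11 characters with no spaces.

Answer: CCCCCCCCCCC

Derivation:
State after each event:
  event#1 t=0s outcome=S: state=CLOSED
  event#2 t=3s outcome=F: state=CLOSED
  event#3 t=5s outcome=S: state=CLOSED
  event#4 t=6s outcome=S: state=CLOSED
  event#5 t=7s outcome=F: state=CLOSED
  event#6 t=11s outcome=S: state=CLOSED
  event#7 t=13s outcome=S: state=CLOSED
  event#8 t=15s outcome=S: state=CLOSED
  event#9 t=16s outcome=S: state=CLOSED
  event#10 t=19s outcome=F: state=CLOSED
  event#11 t=23s outcome=S: state=CLOSED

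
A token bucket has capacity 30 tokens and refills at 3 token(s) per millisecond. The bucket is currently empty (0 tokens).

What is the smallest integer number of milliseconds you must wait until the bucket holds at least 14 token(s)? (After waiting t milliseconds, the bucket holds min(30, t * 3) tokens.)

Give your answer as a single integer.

Answer: 5

Derivation:
Need t * 3 >= 14, so t >= 14/3.
Smallest integer t = ceil(14/3) = 5.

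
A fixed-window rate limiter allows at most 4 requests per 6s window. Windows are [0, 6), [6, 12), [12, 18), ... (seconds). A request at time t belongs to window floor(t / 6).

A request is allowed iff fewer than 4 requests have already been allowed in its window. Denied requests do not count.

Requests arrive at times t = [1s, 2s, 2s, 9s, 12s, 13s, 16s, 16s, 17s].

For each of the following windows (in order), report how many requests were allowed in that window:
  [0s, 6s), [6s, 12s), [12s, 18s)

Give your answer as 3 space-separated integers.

Answer: 3 1 4

Derivation:
Processing requests:
  req#1 t=1s (window 0): ALLOW
  req#2 t=2s (window 0): ALLOW
  req#3 t=2s (window 0): ALLOW
  req#4 t=9s (window 1): ALLOW
  req#5 t=12s (window 2): ALLOW
  req#6 t=13s (window 2): ALLOW
  req#7 t=16s (window 2): ALLOW
  req#8 t=16s (window 2): ALLOW
  req#9 t=17s (window 2): DENY

Allowed counts by window: 3 1 4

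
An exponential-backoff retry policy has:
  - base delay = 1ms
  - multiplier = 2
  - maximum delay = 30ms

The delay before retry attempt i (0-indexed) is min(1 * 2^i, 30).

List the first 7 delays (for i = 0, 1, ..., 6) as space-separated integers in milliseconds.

Computing each delay:
  i=0: min(1*2^0, 30) = 1
  i=1: min(1*2^1, 30) = 2
  i=2: min(1*2^2, 30) = 4
  i=3: min(1*2^3, 30) = 8
  i=4: min(1*2^4, 30) = 16
  i=5: min(1*2^5, 30) = 30
  i=6: min(1*2^6, 30) = 30

Answer: 1 2 4 8 16 30 30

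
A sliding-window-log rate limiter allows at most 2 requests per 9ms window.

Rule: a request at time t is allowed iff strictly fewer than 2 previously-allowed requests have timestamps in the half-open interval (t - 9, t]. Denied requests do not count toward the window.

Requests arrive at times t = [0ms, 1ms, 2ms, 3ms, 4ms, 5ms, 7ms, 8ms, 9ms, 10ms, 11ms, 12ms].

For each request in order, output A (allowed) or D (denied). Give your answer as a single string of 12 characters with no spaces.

Tracking allowed requests in the window:
  req#1 t=0ms: ALLOW
  req#2 t=1ms: ALLOW
  req#3 t=2ms: DENY
  req#4 t=3ms: DENY
  req#5 t=4ms: DENY
  req#6 t=5ms: DENY
  req#7 t=7ms: DENY
  req#8 t=8ms: DENY
  req#9 t=9ms: ALLOW
  req#10 t=10ms: ALLOW
  req#11 t=11ms: DENY
  req#12 t=12ms: DENY

Answer: AADDDDDDAADD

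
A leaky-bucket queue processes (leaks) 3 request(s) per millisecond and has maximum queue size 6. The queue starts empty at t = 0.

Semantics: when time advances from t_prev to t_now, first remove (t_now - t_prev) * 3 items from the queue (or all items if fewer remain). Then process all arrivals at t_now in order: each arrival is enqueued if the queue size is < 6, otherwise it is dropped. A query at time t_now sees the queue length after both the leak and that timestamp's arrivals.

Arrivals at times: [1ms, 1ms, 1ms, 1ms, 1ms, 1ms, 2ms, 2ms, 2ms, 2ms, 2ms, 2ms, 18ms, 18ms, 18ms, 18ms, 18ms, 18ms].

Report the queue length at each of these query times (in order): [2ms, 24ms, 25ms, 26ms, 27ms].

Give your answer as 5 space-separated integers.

Queue lengths at query times:
  query t=2ms: backlog = 6
  query t=24ms: backlog = 0
  query t=25ms: backlog = 0
  query t=26ms: backlog = 0
  query t=27ms: backlog = 0

Answer: 6 0 0 0 0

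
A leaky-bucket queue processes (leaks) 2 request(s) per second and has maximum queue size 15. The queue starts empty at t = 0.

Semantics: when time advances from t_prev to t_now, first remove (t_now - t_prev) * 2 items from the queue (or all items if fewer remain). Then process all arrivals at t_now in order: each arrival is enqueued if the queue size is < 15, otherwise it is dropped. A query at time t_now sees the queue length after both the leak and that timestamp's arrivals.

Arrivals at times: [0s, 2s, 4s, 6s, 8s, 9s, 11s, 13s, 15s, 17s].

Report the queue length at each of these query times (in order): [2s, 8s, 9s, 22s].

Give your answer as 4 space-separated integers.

Queue lengths at query times:
  query t=2s: backlog = 1
  query t=8s: backlog = 1
  query t=9s: backlog = 1
  query t=22s: backlog = 0

Answer: 1 1 1 0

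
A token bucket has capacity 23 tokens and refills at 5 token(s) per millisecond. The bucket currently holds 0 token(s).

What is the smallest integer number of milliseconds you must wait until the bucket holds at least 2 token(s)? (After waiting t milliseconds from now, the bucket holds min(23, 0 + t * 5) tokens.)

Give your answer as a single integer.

Answer: 1

Derivation:
Need 0 + t * 5 >= 2, so t >= 2/5.
Smallest integer t = ceil(2/5) = 1.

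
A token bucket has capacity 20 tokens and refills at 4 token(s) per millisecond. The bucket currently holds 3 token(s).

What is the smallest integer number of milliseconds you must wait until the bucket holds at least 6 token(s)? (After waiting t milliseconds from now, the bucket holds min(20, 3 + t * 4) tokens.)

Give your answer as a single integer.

Need 3 + t * 4 >= 6, so t >= 3/4.
Smallest integer t = ceil(3/4) = 1.

Answer: 1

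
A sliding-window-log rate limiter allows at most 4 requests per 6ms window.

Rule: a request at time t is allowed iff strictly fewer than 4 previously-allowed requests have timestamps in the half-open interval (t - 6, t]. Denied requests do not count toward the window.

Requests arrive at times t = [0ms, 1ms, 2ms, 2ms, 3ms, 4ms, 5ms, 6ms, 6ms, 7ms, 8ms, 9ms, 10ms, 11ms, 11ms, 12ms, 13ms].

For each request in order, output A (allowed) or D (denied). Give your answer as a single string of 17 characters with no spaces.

Answer: AAAADDDADAAADDDAA

Derivation:
Tracking allowed requests in the window:
  req#1 t=0ms: ALLOW
  req#2 t=1ms: ALLOW
  req#3 t=2ms: ALLOW
  req#4 t=2ms: ALLOW
  req#5 t=3ms: DENY
  req#6 t=4ms: DENY
  req#7 t=5ms: DENY
  req#8 t=6ms: ALLOW
  req#9 t=6ms: DENY
  req#10 t=7ms: ALLOW
  req#11 t=8ms: ALLOW
  req#12 t=9ms: ALLOW
  req#13 t=10ms: DENY
  req#14 t=11ms: DENY
  req#15 t=11ms: DENY
  req#16 t=12ms: ALLOW
  req#17 t=13ms: ALLOW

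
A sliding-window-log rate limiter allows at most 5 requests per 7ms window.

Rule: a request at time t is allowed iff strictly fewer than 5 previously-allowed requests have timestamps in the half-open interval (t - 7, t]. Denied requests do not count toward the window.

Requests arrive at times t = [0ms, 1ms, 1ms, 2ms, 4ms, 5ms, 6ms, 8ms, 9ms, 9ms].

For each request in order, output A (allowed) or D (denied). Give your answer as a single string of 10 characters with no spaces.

Answer: AAAAADDAAA

Derivation:
Tracking allowed requests in the window:
  req#1 t=0ms: ALLOW
  req#2 t=1ms: ALLOW
  req#3 t=1ms: ALLOW
  req#4 t=2ms: ALLOW
  req#5 t=4ms: ALLOW
  req#6 t=5ms: DENY
  req#7 t=6ms: DENY
  req#8 t=8ms: ALLOW
  req#9 t=9ms: ALLOW
  req#10 t=9ms: ALLOW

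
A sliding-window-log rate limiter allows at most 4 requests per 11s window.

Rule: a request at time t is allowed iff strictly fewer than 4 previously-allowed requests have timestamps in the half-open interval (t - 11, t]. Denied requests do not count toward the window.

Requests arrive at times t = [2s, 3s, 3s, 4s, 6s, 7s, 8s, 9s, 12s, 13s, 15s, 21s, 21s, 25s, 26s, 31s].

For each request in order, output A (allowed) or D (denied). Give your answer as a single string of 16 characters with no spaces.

Tracking allowed requests in the window:
  req#1 t=2s: ALLOW
  req#2 t=3s: ALLOW
  req#3 t=3s: ALLOW
  req#4 t=4s: ALLOW
  req#5 t=6s: DENY
  req#6 t=7s: DENY
  req#7 t=8s: DENY
  req#8 t=9s: DENY
  req#9 t=12s: DENY
  req#10 t=13s: ALLOW
  req#11 t=15s: ALLOW
  req#12 t=21s: ALLOW
  req#13 t=21s: ALLOW
  req#14 t=25s: ALLOW
  req#15 t=26s: ALLOW
  req#16 t=31s: DENY

Answer: AAAADDDDDAAAAAAD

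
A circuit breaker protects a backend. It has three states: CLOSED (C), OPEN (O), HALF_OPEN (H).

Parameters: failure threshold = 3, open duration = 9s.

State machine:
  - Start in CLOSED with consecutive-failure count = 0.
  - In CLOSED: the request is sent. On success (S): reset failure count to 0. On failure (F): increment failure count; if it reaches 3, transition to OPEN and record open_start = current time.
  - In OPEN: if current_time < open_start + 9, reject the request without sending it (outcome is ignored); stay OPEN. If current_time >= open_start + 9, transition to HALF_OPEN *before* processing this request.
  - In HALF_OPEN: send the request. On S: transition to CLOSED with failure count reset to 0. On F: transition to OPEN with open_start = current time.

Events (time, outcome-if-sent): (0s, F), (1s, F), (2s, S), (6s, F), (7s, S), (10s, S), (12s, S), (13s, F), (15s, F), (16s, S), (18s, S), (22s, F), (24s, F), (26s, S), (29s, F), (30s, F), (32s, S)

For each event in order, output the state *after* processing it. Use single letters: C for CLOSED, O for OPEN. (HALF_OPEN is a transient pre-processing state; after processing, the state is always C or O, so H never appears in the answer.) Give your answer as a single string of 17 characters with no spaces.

State after each event:
  event#1 t=0s outcome=F: state=CLOSED
  event#2 t=1s outcome=F: state=CLOSED
  event#3 t=2s outcome=S: state=CLOSED
  event#4 t=6s outcome=F: state=CLOSED
  event#5 t=7s outcome=S: state=CLOSED
  event#6 t=10s outcome=S: state=CLOSED
  event#7 t=12s outcome=S: state=CLOSED
  event#8 t=13s outcome=F: state=CLOSED
  event#9 t=15s outcome=F: state=CLOSED
  event#10 t=16s outcome=S: state=CLOSED
  event#11 t=18s outcome=S: state=CLOSED
  event#12 t=22s outcome=F: state=CLOSED
  event#13 t=24s outcome=F: state=CLOSED
  event#14 t=26s outcome=S: state=CLOSED
  event#15 t=29s outcome=F: state=CLOSED
  event#16 t=30s outcome=F: state=CLOSED
  event#17 t=32s outcome=S: state=CLOSED

Answer: CCCCCCCCCCCCCCCCC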